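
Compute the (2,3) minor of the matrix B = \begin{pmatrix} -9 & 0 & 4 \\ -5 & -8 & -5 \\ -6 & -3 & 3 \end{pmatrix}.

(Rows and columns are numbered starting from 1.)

Delete row 2 and column 3; the remaining 2×2 submatrix is [-9 0; -6 -3].
Its determinant is (-9)·(-3) − 0·(-6) = 27.

27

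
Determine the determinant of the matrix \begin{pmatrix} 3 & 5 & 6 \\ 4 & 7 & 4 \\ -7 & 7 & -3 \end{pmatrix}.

235

Expand along column 1:
  + 3 · |7 4; 7 -3| = 3·(-21 − 28) = -147
  − 4 · |5 6; 7 -3| = −4·(-15 − 42) = 228
  + (-7) · |5 6; 7 4| = (-7)·(20 − 42) = 154
Sum: (-147) + (228) + (154) = 235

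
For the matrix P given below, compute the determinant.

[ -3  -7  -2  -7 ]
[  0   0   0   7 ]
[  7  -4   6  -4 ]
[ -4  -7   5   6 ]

Expand along row 2 (it has 3 zeros):
  + (7) · M_24   where M_24 = det([-3 -7 -2; 7 -4 6; -4 -7 5]) = 477
det = (+1)·(7)·(477) = 3339

3339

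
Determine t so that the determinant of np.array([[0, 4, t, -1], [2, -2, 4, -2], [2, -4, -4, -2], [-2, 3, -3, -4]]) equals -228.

Expanding along the row containing t, det(M) is linear in t: det(M) = (24)·t + (-372).
Set (24)·t + (-372) = -228  ⇒  (24)·t = 144  ⇒  t = 6.

6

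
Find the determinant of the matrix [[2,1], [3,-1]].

-5

det = 2·(-1) − 1·3 = -2 − 3 = -5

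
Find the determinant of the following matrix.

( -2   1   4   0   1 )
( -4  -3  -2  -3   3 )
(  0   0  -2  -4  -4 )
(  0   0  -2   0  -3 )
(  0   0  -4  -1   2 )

The determinant is -660.

The matrix is block upper-triangular with a 2×2 block and a 3×3 block on the diagonal, so its determinant equals the product of the determinants of the diagonal blocks.
det of the 2×2 block = 10
det of the 3×3 block = -66
det = (10)·(-66) = -660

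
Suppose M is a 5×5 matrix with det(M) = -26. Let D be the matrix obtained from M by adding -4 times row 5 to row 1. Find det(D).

Adding a multiple of one row to another leaves the determinant unchanged.
det(D) = (1)·(-26) = -26

-26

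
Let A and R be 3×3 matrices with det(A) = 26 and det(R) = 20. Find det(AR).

det(AR) = det(A)·det(R) = (26)·(20) = 520

520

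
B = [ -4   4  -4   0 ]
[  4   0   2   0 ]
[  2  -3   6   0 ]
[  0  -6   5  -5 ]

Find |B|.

Expand along column 4 (it has 3 zeros):
  + (-5) · M_44   where M_44 = det([-4 4 -4; 4 0 2; 2 -3 6]) = -56
det = (+1)·(-5)·(-56) = 280

The determinant is 280.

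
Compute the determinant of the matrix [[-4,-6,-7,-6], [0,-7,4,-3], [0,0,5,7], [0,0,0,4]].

The determinant is 560.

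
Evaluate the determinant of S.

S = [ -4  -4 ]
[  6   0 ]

det(S) = 24

det(S) = (-4)·0 − (-4)·6 = 0 − (-24) = 24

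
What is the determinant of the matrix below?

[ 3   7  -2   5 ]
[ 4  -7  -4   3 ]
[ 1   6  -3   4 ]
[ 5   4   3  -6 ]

-1112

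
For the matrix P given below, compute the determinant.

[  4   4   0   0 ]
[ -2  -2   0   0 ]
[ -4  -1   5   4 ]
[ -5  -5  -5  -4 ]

0

P is block lower-triangular with a 2×2 block and a 2×2 block on the diagonal, so its determinant equals the product of the determinants of the diagonal blocks.
det of the 2×2 block = 0
det of the 2×2 block = 0
det = (0)·(0) = 0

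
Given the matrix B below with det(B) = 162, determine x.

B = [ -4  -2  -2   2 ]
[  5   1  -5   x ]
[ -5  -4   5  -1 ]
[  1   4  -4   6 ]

-2

Expanding along the column containing x, det(B) is linear in x: det(B) = (78)·x + (318).
Set (78)·x + (318) = 162  ⇒  (78)·x = -156  ⇒  x = -2.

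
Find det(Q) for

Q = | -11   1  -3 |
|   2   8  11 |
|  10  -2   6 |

-420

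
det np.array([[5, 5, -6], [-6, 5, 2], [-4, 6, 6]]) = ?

326

Expand along column 1:
  + 5 · |5 2; 6 6| = 5·(30 − 12) = 90
  − (-6) · |5 -6; 6 6| = −(-6)·(30 − (-36)) = 396
  + (-4) · |5 -6; 5 2| = (-4)·(10 − (-30)) = -160
Sum: (90) + (396) + (-160) = 326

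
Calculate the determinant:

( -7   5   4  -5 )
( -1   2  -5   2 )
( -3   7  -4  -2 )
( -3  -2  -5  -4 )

1294

Expand along row 1:
  + (-7) · M_11   where M_11 = det([2 -5 2; 7 -4 -2; -2 -5 -4]) = -234
  − (5) · M_12   where M_12 = det([-1 -5 2; -3 -4 -2; -3 -5 -4]) = 30
  + (4) · M_13   where M_13 = det([-1 2 2; -3 7 -2; -3 -2 -4]) = 74
  − (-5) · M_14   where M_14 = det([-1 2 -5; -3 7 -4; -3 -2 -5]) = -98
det = (+1)·(-7)·(-234) + (-1)·(5)·(30) + (+1)·(4)·(74) + (-1)·(-5)·(-98) = 1294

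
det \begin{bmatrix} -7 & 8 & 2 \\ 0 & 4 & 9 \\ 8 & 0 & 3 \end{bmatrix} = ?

428

Expand along row 2:
  + 4 · |-7 2; 8 3| = 4·(-21 − 16) = -148
  − 9 · |-7 8; 8 0| = −9·(0 − 64) = 576
Sum: (-148) + (576) = 428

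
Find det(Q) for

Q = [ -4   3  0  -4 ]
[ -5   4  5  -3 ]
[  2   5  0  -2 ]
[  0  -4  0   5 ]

330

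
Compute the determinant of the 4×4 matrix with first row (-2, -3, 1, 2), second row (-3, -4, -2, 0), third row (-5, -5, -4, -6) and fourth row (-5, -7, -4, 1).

Expand along row 2 (it has 1 zero):
  − (-3) · M_21   where M_21 = det([-3 1 2; -5 -4 -6; -7 -4 1]) = 115
  + (-4) · M_22   where M_22 = det([-2 1 2; -5 -4 -6; -5 -4 1]) = 91
  − (-2) · M_23   where M_23 = det([-2 -3 2; -5 -5 -6; -5 -7 1]) = 9
det = (-1)·(-3)·(115) + (+1)·(-4)·(91) + (-1)·(-2)·(9) = -1

The determinant is -1.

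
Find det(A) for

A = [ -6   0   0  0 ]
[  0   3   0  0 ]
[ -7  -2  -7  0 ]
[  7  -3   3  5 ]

A is lower triangular, so det(A) is the product of the diagonal entries:
det = (-6) · (3) · (-7) · (5) = 630

det(A) = 630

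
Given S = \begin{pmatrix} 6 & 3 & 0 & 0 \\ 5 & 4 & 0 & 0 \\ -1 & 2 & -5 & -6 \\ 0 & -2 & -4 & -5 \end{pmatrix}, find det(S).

The determinant is 9.

S is block lower-triangular with a 2×2 block and a 2×2 block on the diagonal, so its determinant equals the product of the determinants of the diagonal blocks.
det of the 2×2 block = 9
det of the 2×2 block = 1
det = (9)·(1) = 9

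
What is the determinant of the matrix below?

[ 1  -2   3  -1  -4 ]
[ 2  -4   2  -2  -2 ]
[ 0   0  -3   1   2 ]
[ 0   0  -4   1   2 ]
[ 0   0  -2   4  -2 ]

The determinant is 0.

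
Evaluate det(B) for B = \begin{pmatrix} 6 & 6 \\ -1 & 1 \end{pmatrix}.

det(B) = 12

det(B) = 6·1 − 6·(-1) = 6 − (-6) = 12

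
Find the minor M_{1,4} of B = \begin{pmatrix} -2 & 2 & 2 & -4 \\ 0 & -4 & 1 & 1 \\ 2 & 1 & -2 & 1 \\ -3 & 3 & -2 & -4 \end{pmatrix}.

Delete row 1 and column 4; the remaining 3×3 submatrix is [0 -4 1; 2 1 -2; -3 3 -2].
Its determinant is -31.

-31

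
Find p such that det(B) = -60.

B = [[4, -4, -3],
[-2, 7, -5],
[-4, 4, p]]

Expanding along the row containing p, det(B) is linear in p: det(B) = (20)·p + (-60).
Set (20)·p + (-60) = -60  ⇒  (20)·p = 0  ⇒  p = 0.

p = 0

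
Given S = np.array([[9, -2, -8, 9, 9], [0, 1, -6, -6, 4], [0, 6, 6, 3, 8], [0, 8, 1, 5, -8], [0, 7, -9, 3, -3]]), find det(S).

Expand along column 1 (it has 4 zeros):
  + (9) · M_11   where M_11 = det([1 -6 -6 4; 6 6 3 8; 8 1 5 -8; 7 -9 3 -3]) = 7059
det = (+1)·(9)·(7059) = 63531

The determinant is 63531.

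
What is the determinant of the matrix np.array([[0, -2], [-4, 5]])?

det = 0·5 − (-2)·(-4) = 0 − 8 = -8

The determinant is -8.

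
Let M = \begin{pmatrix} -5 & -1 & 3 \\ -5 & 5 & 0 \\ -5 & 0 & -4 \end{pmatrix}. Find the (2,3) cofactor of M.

5

Delete row 2 and column 3; the remaining 2×2 submatrix is [-5 -1; -5 0].
Its determinant is (-5)·0 − (-1)·(-5) = -5.
The cofactor carries sign (−1)^(2+3) = −1, so C_{2,3} = −(-5) = 5.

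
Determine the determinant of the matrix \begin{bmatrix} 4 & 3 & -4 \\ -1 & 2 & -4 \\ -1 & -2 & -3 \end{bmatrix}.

-69

Expand along column 1:
  + 4 · |2 -4; -2 -3| = 4·(-6 − 8) = -56
  − (-1) · |3 -4; -2 -3| = −(-1)·(-9 − 8) = -17
  + (-1) · |3 -4; 2 -4| = (-1)·(-12 − (-8)) = 4
Sum: (-56) + (-17) + (4) = -69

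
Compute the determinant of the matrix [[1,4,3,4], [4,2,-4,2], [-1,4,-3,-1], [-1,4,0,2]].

174

Expand along row 4 (it has 1 zero):
  − (-1) · M_41   where M_41 = det([4 3 4; 2 -4 2; 4 -3 -1]) = 110
  + (4) · M_42   where M_42 = det([1 3 4; 4 -4 2; -1 -3 -1]) = -48
  + (2) · M_44   where M_44 = det([1 4 3; 4 2 -4; -1 4 -3]) = 128
det = (-1)·(-1)·(110) + (+1)·(4)·(-48) + (+1)·(2)·(128) = 174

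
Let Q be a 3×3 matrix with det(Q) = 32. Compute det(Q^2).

det(Q^2) = (det Q)^2 = (32)^2 = 1024

1024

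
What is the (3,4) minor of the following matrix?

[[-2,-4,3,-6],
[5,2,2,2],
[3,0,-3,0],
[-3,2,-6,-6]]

-16

Delete row 3 and column 4; the remaining 3×3 submatrix is [-2 -4 3; 5 2 2; -3 2 -6].
Its determinant is -16.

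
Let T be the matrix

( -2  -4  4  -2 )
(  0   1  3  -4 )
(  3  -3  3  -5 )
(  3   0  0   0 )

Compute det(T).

Expand along row 4 (it has 3 zeros):
  − (3) · M_41   where M_41 = det([-4 4 -2; 1 3 -4; -3 3 -5]) = 56
det = (-1)·(3)·(56) = -168

|T| = -168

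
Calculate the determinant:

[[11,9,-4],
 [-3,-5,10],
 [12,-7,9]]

1274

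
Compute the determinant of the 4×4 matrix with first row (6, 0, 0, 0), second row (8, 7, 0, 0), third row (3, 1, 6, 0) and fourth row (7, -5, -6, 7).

The matrix is lower triangular, so the determinant is the product of the diagonal entries:
det = (6) · (7) · (6) · (7) = 1764

1764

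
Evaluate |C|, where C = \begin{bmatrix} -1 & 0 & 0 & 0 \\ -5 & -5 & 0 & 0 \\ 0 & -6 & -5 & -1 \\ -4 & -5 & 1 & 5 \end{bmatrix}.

C is block lower-triangular with a 2×2 block and a 2×2 block on the diagonal, so its determinant equals the product of the determinants of the diagonal blocks.
det of the 2×2 block = 5
det of the 2×2 block = -24
det = (5)·(-24) = -120

The determinant is -120.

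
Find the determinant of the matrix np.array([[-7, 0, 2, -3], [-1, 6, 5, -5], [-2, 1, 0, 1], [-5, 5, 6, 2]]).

Expand along row 1 (it has 1 zero):
  + (-7) · M_11   where M_11 = det([6 5 -5; 1 0 1; 5 6 2]) = -51
  + (2) · M_13   where M_13 = det([-1 6 -5; -2 1 1; -5 5 2]) = 22
  − (-3) · M_14   where M_14 = det([-1 6 5; -2 1 0; -5 5 6]) = 41
det = (+1)·(-7)·(-51) + (+1)·(2)·(22) + (-1)·(-3)·(41) = 524

524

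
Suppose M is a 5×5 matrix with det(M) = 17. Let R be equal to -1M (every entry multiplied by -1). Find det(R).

det(R) = -17

For a 5×5 matrix, det(-1M) = (-1)^5·det(M) = -1·det(M).
det(R) = (-1)·(17) = -17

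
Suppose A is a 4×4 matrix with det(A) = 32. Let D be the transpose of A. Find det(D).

det(Aᵀ) = det(A).
det(D) = (1)·(32) = 32

The determinant is 32.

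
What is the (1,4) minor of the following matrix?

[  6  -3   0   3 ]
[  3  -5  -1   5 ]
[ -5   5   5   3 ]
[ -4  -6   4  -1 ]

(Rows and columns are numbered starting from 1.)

Delete row 1 and column 4; the remaining 3×3 submatrix is [3 -5 -1; -5 5 5; -4 -6 4].
Its determinant is 100.

The minor is 100.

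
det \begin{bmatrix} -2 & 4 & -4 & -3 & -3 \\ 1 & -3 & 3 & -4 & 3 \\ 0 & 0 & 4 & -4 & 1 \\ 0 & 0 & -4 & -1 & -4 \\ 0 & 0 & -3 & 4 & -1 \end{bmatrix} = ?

The matrix is block upper-triangular with a 2×2 block and a 3×3 block on the diagonal, so its determinant equals the product of the determinants of the diagonal blocks.
det of the 2×2 block = 2
det of the 3×3 block = 17
det = (2)·(17) = 34

34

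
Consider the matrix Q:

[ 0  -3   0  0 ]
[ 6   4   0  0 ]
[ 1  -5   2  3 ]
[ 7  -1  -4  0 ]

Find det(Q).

Q is block lower-triangular with a 2×2 block and a 2×2 block on the diagonal, so its determinant equals the product of the determinants of the diagonal blocks.
det of the 2×2 block = 18
det of the 2×2 block = 12
det = (18)·(12) = 216

216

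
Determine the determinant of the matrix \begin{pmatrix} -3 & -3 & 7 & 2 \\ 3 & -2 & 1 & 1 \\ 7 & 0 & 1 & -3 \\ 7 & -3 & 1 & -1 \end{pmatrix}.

-164

Expand along row 3 (it has 1 zero):
  + (7) · M_31   where M_31 = det([-3 7 2; -2 1 1; -3 1 -1]) = -27
  + (1) · M_33   where M_33 = det([-3 -3 2; 3 -2 1; 7 -3 -1]) = -35
  − (-3) · M_34   where M_34 = det([-3 -3 7; 3 -2 1; 7 -3 1]) = 20
det = (+1)·(7)·(-27) + (+1)·(1)·(-35) + (-1)·(-3)·(20) = -164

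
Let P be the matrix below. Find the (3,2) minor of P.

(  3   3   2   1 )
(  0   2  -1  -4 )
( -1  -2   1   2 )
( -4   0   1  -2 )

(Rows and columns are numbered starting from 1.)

Delete row 3 and column 2; the remaining 3×3 submatrix is [3 2 1; 0 -1 -4; -4 1 -2].
Its determinant is 46.

46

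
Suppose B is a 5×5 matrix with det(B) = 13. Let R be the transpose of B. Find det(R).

13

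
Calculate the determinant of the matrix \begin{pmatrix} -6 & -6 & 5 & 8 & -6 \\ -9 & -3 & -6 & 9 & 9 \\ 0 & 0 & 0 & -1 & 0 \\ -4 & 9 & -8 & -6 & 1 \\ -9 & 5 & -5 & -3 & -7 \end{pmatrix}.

Expand along row 3 (it has 4 zeros):
  − (-1) · M_34   where M_34 = det([-6 -6 5 -6; -9 -3 -6 9; -4 9 -8 1; -9 5 -5 -7]) = 2544
det = (-1)·(-1)·(2544) = 2544

2544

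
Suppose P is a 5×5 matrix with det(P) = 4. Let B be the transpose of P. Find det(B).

4

det(Pᵀ) = det(P).
det(B) = (1)·(4) = 4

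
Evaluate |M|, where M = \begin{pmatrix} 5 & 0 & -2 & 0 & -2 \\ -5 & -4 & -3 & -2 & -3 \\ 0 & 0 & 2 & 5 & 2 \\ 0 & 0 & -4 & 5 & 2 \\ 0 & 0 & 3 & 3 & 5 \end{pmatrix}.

-2280

M is block upper-triangular with a 2×2 block and a 3×3 block on the diagonal, so its determinant equals the product of the determinants of the diagonal blocks.
det of the 2×2 block = -20
det of the 3×3 block = 114
det = (-20)·(114) = -2280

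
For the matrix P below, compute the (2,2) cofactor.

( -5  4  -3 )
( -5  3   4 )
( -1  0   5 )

Delete row 2 and column 2; the remaining 2×2 submatrix is [-5 -3; -1 5].
Its determinant is (-5)·5 − (-3)·(-1) = -28.
The cofactor carries sign (−1)^(2+2) = +1, so C_{2,2} = +(-28) = -28.

-28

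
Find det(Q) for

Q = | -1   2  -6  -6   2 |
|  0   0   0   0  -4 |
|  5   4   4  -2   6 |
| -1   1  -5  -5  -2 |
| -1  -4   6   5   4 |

Expand along row 2 (it has 4 zeros):
  − (-4) · M_25   where M_25 = det([-1 2 -6 -6; 5 4 4 -2; -1 1 -5 -5; -1 -4 6 5]) = -48
det = (-1)·(-4)·(-48) = -192

-192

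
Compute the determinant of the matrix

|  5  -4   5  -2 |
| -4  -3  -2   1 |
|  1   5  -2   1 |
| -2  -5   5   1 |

Expand along row 1:
  + (5) · M_11   where M_11 = det([-3 -2 1; 5 -2 1; -5 5 1]) = 56
  − (-4) · M_12   where M_12 = det([-4 -2 1; 1 -2 1; -2 5 1]) = 35
  + (5) · M_13   where M_13 = det([-4 -3 1; 1 5 1; -2 -5 1]) = -26
  − (-2) · M_14   where M_14 = det([-4 -3 -2; 1 5 -2; -2 -5 5]) = -67
det = (+1)·(5)·(56) + (-1)·(-4)·(35) + (+1)·(5)·(-26) + (-1)·(-2)·(-67) = 156

The determinant is 156.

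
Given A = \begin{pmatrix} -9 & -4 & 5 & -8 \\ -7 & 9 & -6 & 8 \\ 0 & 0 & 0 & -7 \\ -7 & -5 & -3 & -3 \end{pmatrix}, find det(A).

Expand along row 3 (it has 3 zeros):
  − (-7) · M_34   where M_34 = det([-9 -4 5; -7 9 -6; -7 -5 -3]) = 919
det = (-1)·(-7)·(919) = 6433

det(A) = 6433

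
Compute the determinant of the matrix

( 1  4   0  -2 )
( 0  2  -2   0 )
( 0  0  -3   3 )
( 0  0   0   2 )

The matrix is block upper-triangular with a 2×2 block and a 2×2 block on the diagonal, so its determinant equals the product of the determinants of the diagonal blocks.
det of the 2×2 block = 2
det of the 2×2 block = -6
det = (2)·(-6) = -12

-12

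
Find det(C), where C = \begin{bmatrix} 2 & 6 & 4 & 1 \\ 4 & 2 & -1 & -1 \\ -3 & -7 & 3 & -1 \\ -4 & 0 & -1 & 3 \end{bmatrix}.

Expand along row 4 (it has 1 zero):
  − (-4) · M_41   where M_41 = det([6 4 1; 2 -1 -1; -7 3 -1]) = 59
  − (-1) · M_43   where M_43 = det([2 6 1; 4 2 -1; -3 -7 -1]) = 2
  + (3) · M_44   where M_44 = det([2 6 4; 4 2 -1; -3 -7 3]) = -144
det = (-1)·(-4)·(59) + (-1)·(-1)·(2) + (+1)·(3)·(-144) = -194

-194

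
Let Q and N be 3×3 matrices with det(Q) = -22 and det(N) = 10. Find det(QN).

det(QN) = det(Q)·det(N) = (-22)·(10) = -220

det(QN) = -220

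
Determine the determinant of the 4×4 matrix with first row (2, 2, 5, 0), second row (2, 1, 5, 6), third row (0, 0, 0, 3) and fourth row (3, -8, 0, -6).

Expand along row 3 (it has 3 zeros):
  − (3) · M_34   where M_34 = det([2 2 5; 2 1 5; 3 -8 0]) = 15
det = (-1)·(3)·(15) = -45

-45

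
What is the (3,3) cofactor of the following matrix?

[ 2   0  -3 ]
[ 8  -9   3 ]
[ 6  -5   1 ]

Delete row 3 and column 3; the remaining 2×2 submatrix is [2 0; 8 -9].
Its determinant is 2·(-9) − 0·8 = -18.
The cofactor carries sign (−1)^(3+3) = +1, so C_{3,3} = +(-18) = -18.

The cofactor is -18.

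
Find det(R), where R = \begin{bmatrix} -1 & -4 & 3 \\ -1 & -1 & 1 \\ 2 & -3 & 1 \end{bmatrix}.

Expand along row 1:
  + (-1) · |-1 1; -3 1| = (-1)·(-1 − (-3)) = -2
  − (-4) · |-1 1; 2 1| = −(-4)·(-1 − 2) = -12
  + 3 · |-1 -1; 2 -3| = 3·(3 − (-2)) = 15
Sum: (-2) + (-12) + (15) = 1

1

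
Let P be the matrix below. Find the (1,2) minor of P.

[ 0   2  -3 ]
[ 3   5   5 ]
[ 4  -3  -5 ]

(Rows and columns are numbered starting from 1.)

-35

Delete row 1 and column 2; the remaining 2×2 submatrix is [3 5; 4 -5].
Its determinant is 3·(-5) − 5·4 = -35.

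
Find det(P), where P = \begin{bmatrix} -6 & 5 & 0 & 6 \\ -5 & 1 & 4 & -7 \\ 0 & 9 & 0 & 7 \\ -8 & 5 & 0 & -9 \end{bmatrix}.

det(P) = -3392

Expand along column 3 (it has 3 zeros):
  − (4) · M_23   where M_23 = det([-6 5 6; 0 9 7; -8 5 -9]) = 848
det = (-1)·(4)·(848) = -3392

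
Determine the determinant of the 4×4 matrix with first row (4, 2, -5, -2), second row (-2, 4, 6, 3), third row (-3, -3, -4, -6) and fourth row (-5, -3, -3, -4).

-384

Expand along row 1:
  + (4) · M_11   where M_11 = det([4 6 3; -3 -4 -6; -3 -3 -4]) = 19
  − (2) · M_12   where M_12 = det([-2 6 3; -3 -4 -6; -5 -3 -4]) = 79
  + (-5) · M_13   where M_13 = det([-2 4 3; -3 -3 -6; -5 -3 -4]) = 66
  − (-2) · M_14   where M_14 = det([-2 4 6; -3 -3 -4; -5 -3 -3]) = 14
det = (+1)·(4)·(19) + (-1)·(2)·(79) + (+1)·(-5)·(66) + (-1)·(-2)·(14) = -384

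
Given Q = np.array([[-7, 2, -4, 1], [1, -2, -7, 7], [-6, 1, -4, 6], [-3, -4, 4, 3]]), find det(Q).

-1254

Expand along row 1:
  + (-7) · M_11   where M_11 = det([-2 -7 7; 1 -4 6; -4 4 3]) = 177
  − (2) · M_12   where M_12 = det([1 -7 7; -6 -4 6; -3 4 3]) = -288
  + (-4) · M_13   where M_13 = det([1 -2 7; -6 1 6; -3 -4 3]) = 216
  − (1) · M_14   where M_14 = det([1 -2 -7; -6 1 -4; -3 -4 4]) = -273
det = (+1)·(-7)·(177) + (-1)·(2)·(-288) + (+1)·(-4)·(216) + (-1)·(1)·(-273) = -1254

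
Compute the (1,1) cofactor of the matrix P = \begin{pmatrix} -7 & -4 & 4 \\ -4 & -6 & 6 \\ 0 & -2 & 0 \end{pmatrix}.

12

Delete row 1 and column 1; the remaining 2×2 submatrix is [-6 6; -2 0].
Its determinant is (-6)·0 − 6·(-2) = 12.
The cofactor carries sign (−1)^(1+1) = +1, so C_{1,1} = +(12) = 12.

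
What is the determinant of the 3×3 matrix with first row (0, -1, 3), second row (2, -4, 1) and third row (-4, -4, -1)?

-70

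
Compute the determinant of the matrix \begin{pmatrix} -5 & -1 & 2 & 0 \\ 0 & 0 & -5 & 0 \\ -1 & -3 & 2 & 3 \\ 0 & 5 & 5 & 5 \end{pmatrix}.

725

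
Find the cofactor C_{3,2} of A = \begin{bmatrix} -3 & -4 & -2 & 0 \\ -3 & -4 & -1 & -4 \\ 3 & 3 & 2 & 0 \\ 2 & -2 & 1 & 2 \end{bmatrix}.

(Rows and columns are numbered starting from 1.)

The cofactor is 2.

Delete row 3 and column 2; the remaining 3×3 submatrix is [-3 -2 0; -3 -1 -4; 2 1 2].
Its determinant is -2.
The cofactor carries sign (−1)^(3+2) = −1, so C_{3,2} = −(-2) = 2.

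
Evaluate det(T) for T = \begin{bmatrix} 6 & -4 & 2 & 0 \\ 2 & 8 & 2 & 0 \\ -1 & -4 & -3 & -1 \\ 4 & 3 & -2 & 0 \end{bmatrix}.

-232

Expand along column 4 (it has 3 zeros):
  − (-1) · M_34   where M_34 = det([6 -4 2; 2 8 2; 4 3 -2]) = -232
det = (-1)·(-1)·(-232) = -232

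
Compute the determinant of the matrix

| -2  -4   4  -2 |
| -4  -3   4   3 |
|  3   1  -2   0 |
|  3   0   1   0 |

88

Expand along row 4 (it has 2 zeros):
  − (3) · M_41   where M_41 = det([-4 4 -2; -3 4 3; 1 -2 0]) = -16
  − (1) · M_43   where M_43 = det([-2 -4 -2; -4 -3 3; 3 1 0]) = -40
det = (-1)·(3)·(-16) + (-1)·(1)·(-40) = 88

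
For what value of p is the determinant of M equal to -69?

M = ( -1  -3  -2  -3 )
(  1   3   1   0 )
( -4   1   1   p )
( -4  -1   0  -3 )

Expanding along the row containing p, det(M) is linear in p: det(M) = (11)·p + (30).
Set (11)·p + (30) = -69  ⇒  (11)·p = -99  ⇒  p = -9.

p = -9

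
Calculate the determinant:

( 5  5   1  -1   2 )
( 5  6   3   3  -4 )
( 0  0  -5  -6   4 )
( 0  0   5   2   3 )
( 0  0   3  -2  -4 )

The matrix is block upper-triangular with a 2×2 block and a 3×3 block on the diagonal, so its determinant equals the product of the determinants of the diagonal blocks.
det of the 2×2 block = 5
det of the 3×3 block = -228
det = (5)·(-228) = -1140

The determinant is -1140.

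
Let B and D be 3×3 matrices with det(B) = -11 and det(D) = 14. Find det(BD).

det(BD) = det(B)·det(D) = (-11)·(14) = -154

|BD| = -154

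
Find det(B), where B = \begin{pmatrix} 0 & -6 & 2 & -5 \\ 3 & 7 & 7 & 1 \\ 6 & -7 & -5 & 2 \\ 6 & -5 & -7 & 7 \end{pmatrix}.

-1140

Expand along row 1 (it has 1 zero):
  − (-6) · M_12   where M_12 = det([3 7 1; 6 -5 2; 6 -7 7]) = -285
  + (2) · M_13   where M_13 = det([3 7 1; 6 -7 2; 6 -5 7]) = -315
  − (-5) · M_14   where M_14 = det([3 7 7; 6 -7 -5; 6 -5 -7]) = 240
det = (-1)·(-6)·(-285) + (+1)·(2)·(-315) + (-1)·(-5)·(240) = -1140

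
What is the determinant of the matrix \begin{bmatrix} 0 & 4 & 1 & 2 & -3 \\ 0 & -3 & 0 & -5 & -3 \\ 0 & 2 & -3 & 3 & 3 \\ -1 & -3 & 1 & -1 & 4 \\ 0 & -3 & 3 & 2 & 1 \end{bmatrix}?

Expand along column 1 (it has 4 zeros):
  − (-1) · M_41   where M_41 = det([4 1 2 -3; -3 0 -5 -3; 2 -3 3 3; -3 3 2 1]) = 185
det = (-1)·(-1)·(185) = 185

185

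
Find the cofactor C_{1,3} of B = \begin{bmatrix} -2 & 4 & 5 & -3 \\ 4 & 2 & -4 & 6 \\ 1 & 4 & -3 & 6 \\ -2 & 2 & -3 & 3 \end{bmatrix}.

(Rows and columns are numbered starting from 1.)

Delete row 1 and column 3; the remaining 3×3 submatrix is [4 2 6; 1 4 6; -2 2 3].
Its determinant is 30.
The cofactor carries sign (−1)^(1+3) = +1, so C_{1,3} = +(30) = 30.

30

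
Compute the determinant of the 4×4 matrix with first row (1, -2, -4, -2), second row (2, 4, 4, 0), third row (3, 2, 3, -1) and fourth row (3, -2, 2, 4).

128

Expand along row 2 (it has 1 zero):
  − (2) · M_21   where M_21 = det([-2 -4 -2; 2 3 -1; -2 2 4]) = -24
  + (4) · M_22   where M_22 = det([1 -4 -2; 3 3 -1; 3 2 4]) = 80
  − (4) · M_23   where M_23 = det([1 -2 -2; 3 2 -1; 3 -2 4]) = 60
det = (-1)·(2)·(-24) + (+1)·(4)·(80) + (-1)·(4)·(60) = 128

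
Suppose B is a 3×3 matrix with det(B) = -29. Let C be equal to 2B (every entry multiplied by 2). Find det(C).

For a 3×3 matrix, det(2B) = 2^3·det(B) = 8·det(B).
det(C) = (8)·(-29) = -232

det(C) = -232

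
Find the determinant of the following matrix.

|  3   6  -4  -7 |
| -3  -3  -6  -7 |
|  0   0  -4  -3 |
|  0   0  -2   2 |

The determinant is -126.

The matrix is block upper-triangular with a 2×2 block and a 2×2 block on the diagonal, so its determinant equals the product of the determinants of the diagonal blocks.
det of the 2×2 block = 9
det of the 2×2 block = -14
det = (9)·(-14) = -126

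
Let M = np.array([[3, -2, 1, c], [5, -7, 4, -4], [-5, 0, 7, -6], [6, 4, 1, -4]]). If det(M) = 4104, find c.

c = 6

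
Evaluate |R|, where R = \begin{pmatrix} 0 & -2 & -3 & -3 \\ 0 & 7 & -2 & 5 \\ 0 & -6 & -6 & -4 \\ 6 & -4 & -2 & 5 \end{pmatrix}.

Expand along column 1 (it has 3 zeros):
  − (6) · M_41   where M_41 = det([-2 -3 -3; 7 -2 5; -6 -6 -4]) = 92
det = (-1)·(6)·(92) = -552

|R| = -552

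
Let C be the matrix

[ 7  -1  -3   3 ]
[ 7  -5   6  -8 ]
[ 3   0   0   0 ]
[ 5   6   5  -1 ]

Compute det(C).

-174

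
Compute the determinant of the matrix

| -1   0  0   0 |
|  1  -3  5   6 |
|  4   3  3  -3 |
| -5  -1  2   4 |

The determinant is 45.

Expand along row 1 (it has 3 zeros):
  + (-1) · M_11   where M_11 = det([-3 5 6; 3 3 -3; -1 2 4]) = -45
det = (+1)·(-1)·(-45) = 45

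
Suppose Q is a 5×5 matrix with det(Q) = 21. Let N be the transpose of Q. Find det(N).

det(N) = 21

det(Qᵀ) = det(Q).
det(N) = (1)·(21) = 21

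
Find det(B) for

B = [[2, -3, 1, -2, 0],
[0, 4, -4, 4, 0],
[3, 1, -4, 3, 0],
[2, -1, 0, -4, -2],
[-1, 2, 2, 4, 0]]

Expand along column 5 (it has 4 zeros):
  − (-2) · M_45   where M_45 = det([2 -3 1 -2; 0 4 -4 4; 3 1 -4 3; -1 2 2 4]) = -12
det = (-1)·(-2)·(-12) = -24

|B| = -24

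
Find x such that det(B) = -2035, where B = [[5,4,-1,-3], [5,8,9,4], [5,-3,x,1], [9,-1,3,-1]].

Expanding along the column containing x, det(B) is linear in x: det(B) = (375)·x + (-1285).
Set (375)·x + (-1285) = -2035  ⇒  (375)·x = -750  ⇒  x = -2.

x = -2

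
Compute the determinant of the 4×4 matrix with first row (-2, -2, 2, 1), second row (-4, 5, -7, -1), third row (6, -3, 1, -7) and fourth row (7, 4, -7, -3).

Expand along row 1:
  + (-2) · M_11   where M_11 = det([5 -7 -1; -3 1 -7; 4 -7 -3]) = -18
  − (-2) · M_12   where M_12 = det([-4 -7 -1; 6 1 -7; 7 -7 -3]) = 474
  + (2) · M_13   where M_13 = det([-4 5 -1; 6 -3 -7; 7 4 -3]) = -348
  − (1) · M_14   where M_14 = det([-4 5 -7; 6 -3 1; 7 4 -7]) = -138
det = (+1)·(-2)·(-18) + (-1)·(-2)·(474) + (+1)·(2)·(-348) + (-1)·(1)·(-138) = 426

426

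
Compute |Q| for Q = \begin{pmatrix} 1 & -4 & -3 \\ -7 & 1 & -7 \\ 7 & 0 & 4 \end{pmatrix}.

Expand along column 2:
  − (-4) · |-7 -7; 7 4| = −(-4)·(-28 − (-49)) = 84
  + 1 · |1 -3; 7 4| = 1·(4 − (-21)) = 25
Sum: (84) + (25) = 109

109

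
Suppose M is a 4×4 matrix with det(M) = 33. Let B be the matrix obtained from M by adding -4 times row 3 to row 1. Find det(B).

33

Adding a multiple of one row to another leaves the determinant unchanged.
det(B) = (1)·(33) = 33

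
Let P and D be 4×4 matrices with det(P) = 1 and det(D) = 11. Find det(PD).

det(PD) = det(P)·det(D) = (1)·(11) = 11

11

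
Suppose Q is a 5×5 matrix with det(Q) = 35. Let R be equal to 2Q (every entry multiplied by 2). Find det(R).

1120

For a 5×5 matrix, det(2Q) = 2^5·det(Q) = 32·det(Q).
det(R) = (32)·(35) = 1120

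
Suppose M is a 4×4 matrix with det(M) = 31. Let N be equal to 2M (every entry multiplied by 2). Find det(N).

496

For a 4×4 matrix, det(2M) = 2^4·det(M) = 16·det(M).
det(N) = (16)·(31) = 496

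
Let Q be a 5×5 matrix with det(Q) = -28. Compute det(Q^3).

-21952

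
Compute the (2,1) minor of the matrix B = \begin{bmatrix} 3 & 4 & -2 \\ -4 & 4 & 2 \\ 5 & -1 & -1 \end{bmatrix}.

-6

Delete row 2 and column 1; the remaining 2×2 submatrix is [4 -2; -1 -1].
Its determinant is 4·(-1) − (-2)·(-1) = -6.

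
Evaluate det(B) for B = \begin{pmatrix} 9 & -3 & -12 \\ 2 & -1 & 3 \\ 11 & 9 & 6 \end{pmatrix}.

det(B) = -708

Expand along row 1:
  + 9 · |-1 3; 9 6| = 9·(-6 − 27) = -297
  − (-3) · |2 3; 11 6| = −(-3)·(12 − 33) = -63
  + (-12) · |2 -1; 11 9| = (-12)·(18 − (-11)) = -348
Sum: (-297) + (-63) + (-348) = -708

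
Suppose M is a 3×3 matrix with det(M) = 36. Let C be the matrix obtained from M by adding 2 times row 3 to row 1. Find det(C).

Adding a multiple of one row to another leaves the determinant unchanged.
det(C) = (1)·(36) = 36

|C| = 36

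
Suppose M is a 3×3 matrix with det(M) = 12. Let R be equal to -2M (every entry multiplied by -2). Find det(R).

The determinant is -96.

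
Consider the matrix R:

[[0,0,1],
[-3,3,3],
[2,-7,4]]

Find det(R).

Expand along row 1:
  + 1 · |-3 3; 2 -7| = 1·(21 − 6) = 15

|R| = 15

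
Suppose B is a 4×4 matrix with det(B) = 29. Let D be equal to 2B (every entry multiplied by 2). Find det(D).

464

For a 4×4 matrix, det(2B) = 2^4·det(B) = 16·det(B).
det(D) = (16)·(29) = 464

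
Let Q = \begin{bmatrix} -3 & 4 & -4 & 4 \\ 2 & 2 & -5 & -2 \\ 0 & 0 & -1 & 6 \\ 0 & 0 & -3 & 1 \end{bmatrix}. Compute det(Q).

-238

Q is block upper-triangular with a 2×2 block and a 2×2 block on the diagonal, so its determinant equals the product of the determinants of the diagonal blocks.
det of the 2×2 block = -14
det of the 2×2 block = 17
det = (-14)·(17) = -238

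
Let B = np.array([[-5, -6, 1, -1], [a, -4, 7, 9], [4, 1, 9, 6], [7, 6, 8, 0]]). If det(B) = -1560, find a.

4

Expanding along the column containing a, det(B) is linear in a: det(B) = (-370)·a + (-80).
Set (-370)·a + (-80) = -1560  ⇒  (-370)·a = -1480  ⇒  a = 4.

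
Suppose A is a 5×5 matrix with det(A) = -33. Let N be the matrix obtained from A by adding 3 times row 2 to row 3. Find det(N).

Adding a multiple of one row to another leaves the determinant unchanged.
det(N) = (1)·(-33) = -33

det(N) = -33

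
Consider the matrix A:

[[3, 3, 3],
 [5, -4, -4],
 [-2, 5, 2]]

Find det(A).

|A| = 81

Expand along column 1:
  + 3 · |-4 -4; 5 2| = 3·(-8 − (-20)) = 36
  − 5 · |3 3; 5 2| = −5·(6 − 15) = 45
  + (-2) · |3 3; -4 -4| = (-2)·(-12 − (-12)) = 0
Sum: (36) + (45) + (0) = 81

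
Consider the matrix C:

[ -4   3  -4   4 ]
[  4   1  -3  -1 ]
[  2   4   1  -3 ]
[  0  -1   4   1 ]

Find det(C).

-426

Expand along row 4 (it has 1 zero):
  + (-1) · M_42   where M_42 = det([-4 -4 4; 4 -3 -1; 2 1 -3]) = -40
  − (4) · M_43   where M_43 = det([-4 3 4; 4 1 -1; 2 4 -3]) = 82
  + (1) · M_44   where M_44 = det([-4 3 -4; 4 1 -3; 2 4 1]) = -138
det = (+1)·(-1)·(-40) + (-1)·(4)·(82) + (+1)·(1)·(-138) = -426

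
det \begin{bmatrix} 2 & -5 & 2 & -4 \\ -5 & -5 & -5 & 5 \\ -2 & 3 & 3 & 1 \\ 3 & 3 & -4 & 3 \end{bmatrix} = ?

-455

Expand along row 1:
  + (2) · M_11   where M_11 = det([-5 -5 5; 3 3 1; 3 -4 3]) = -140
  − (-5) · M_12   where M_12 = det([-5 -5 5; -2 3 1; 3 -4 3]) = -115
  + (2) · M_13   where M_13 = det([-5 -5 5; -2 3 1; 3 3 3]) = -150
  − (-4) · M_14   where M_14 = det([-5 -5 -5; -2 3 3; 3 3 -4]) = 175
det = (+1)·(2)·(-140) + (-1)·(-5)·(-115) + (+1)·(2)·(-150) + (-1)·(-4)·(175) = -455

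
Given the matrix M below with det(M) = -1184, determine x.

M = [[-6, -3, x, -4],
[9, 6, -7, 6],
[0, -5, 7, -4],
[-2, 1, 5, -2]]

x = -5

Expanding along the row containing x, det(M) is linear in x: det(M) = (114)·x + (-614).
Set (114)·x + (-614) = -1184  ⇒  (114)·x = -570  ⇒  x = -5.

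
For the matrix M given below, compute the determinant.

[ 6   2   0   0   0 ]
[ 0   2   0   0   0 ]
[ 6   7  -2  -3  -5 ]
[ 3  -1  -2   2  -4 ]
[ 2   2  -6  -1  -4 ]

det(M) = -1128

M is block lower-triangular with a 2×2 block and a 3×3 block on the diagonal, so its determinant equals the product of the determinants of the diagonal blocks.
det of the 2×2 block = 12
det of the 3×3 block = -94
det = (12)·(-94) = -1128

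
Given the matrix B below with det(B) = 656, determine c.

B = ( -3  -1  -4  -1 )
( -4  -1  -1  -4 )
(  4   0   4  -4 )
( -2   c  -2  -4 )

Expanding along the column containing c, det(B) is linear in c: det(B) = (80)·c + (96).
Set (80)·c + (96) = 656  ⇒  (80)·c = 560  ⇒  c = 7.

c = 7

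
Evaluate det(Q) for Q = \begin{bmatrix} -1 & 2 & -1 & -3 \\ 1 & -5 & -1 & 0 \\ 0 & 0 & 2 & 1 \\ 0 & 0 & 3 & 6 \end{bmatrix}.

Q is block upper-triangular with a 2×2 block and a 2×2 block on the diagonal, so its determinant equals the product of the determinants of the diagonal blocks.
det of the 2×2 block = 3
det of the 2×2 block = 9
det = (3)·(9) = 27

det(Q) = 27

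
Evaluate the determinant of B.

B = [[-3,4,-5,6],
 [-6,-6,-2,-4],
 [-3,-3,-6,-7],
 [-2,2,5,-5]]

|B| = 3400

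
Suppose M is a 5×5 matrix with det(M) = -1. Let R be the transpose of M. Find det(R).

The determinant is -1.

det(Mᵀ) = det(M).
det(R) = (1)·(-1) = -1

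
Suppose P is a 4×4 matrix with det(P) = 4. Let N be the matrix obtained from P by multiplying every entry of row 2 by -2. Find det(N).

det(N) = -8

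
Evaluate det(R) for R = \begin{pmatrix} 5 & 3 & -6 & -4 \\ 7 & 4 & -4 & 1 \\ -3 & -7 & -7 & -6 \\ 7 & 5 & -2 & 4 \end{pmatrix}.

Expand along row 1:
  + (5) · M_11   where M_11 = det([4 -4 1; -7 -7 -6; 5 -2 4]) = -103
  − (3) · M_12   where M_12 = det([7 -4 1; -3 -7 -6; 7 -2 4]) = -105
  + (-6) · M_13   where M_13 = det([7 4 1; -3 -7 -6; 7 5 4]) = -72
  − (-4) · M_14   where M_14 = det([7 4 -4; -3 -7 -7; 7 5 -2]) = -13
det = (+1)·(5)·(-103) + (-1)·(3)·(-105) + (+1)·(-6)·(-72) + (-1)·(-4)·(-13) = 180

|R| = 180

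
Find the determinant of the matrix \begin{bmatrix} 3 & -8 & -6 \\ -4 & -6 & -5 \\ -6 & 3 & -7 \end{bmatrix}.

443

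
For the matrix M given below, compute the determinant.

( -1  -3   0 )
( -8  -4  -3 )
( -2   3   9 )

The determinant is -207.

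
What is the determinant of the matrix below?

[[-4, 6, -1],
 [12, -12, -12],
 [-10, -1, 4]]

Expand along row 1:
  + (-4) · |-12 -12; -1 4| = (-4)·(-48 − 12) = 240
  − 6 · |12 -12; -10 4| = −6·(48 − 120) = 432
  + (-1) · |12 -12; -10 -1| = (-1)·(-12 − 120) = 132
Sum: (240) + (432) + (132) = 804

The determinant is 804.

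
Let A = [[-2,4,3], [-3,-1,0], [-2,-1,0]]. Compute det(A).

3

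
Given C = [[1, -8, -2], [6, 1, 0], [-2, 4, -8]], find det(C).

Expand along column 3:
  + (-2) · |6 1; -2 4| = (-2)·(24 − (-2)) = -52
  + (-8) · |1 -8; 6 1| = (-8)·(1 − (-48)) = -392
Sum: (-52) + (-392) = -444

det(C) = -444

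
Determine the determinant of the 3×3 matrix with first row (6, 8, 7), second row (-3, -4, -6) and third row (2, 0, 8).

Expand along column 2:
  − 8 · |-3 -6; 2 8| = −8·(-24 − (-12)) = 96
  + (-4) · |6 7; 2 8| = (-4)·(48 − 14) = -136
Sum: (96) + (-136) = -40

The determinant is -40.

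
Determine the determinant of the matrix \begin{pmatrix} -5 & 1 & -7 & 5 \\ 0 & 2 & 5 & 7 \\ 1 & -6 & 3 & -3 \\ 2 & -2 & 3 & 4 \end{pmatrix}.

-1099

Expand along row 2 (it has 1 zero):
  + (2) · M_22   where M_22 = det([-5 -7 5; 1 3 -3; 2 3 4]) = -50
  − (5) · M_23   where M_23 = det([-5 1 5; 1 -6 -3; 2 -2 4]) = 190
  + (7) · M_24   where M_24 = det([-5 1 -7; 1 -6 3; 2 -2 3]) = -7
det = (+1)·(2)·(-50) + (-1)·(5)·(190) + (+1)·(7)·(-7) = -1099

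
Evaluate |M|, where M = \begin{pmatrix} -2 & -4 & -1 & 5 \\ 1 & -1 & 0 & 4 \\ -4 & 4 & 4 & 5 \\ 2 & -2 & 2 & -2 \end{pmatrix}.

det(M) = -492

Expand along row 2 (it has 1 zero):
  − (1) · M_21   where M_21 = det([-4 -1 5; 4 4 5; -2 2 -2]) = 154
  + (-1) · M_22   where M_22 = det([-2 -1 5; -4 4 5; 2 2 -2]) = -46
  + (4) · M_24   where M_24 = det([-2 -4 -1; -4 4 4; 2 -2 2]) = -96
det = (-1)·(1)·(154) + (+1)·(-1)·(-46) + (+1)·(4)·(-96) = -492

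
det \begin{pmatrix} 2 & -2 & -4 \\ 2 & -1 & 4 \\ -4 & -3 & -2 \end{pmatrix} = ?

Expand along column 1:
  + 2 · |-1 4; -3 -2| = 2·(2 − (-12)) = 28
  − 2 · |-2 -4; -3 -2| = −2·(4 − 12) = 16
  + (-4) · |-2 -4; -1 4| = (-4)·(-8 − 4) = 48
Sum: (28) + (16) + (48) = 92

The determinant is 92.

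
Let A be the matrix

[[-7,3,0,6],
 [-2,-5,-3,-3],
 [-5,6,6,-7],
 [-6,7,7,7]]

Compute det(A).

2510

Expand along row 1 (it has 1 zero):
  + (-7) · M_11   where M_11 = det([-5 -3 -3; 6 6 -7; 7 7 7]) = -182
  − (3) · M_12   where M_12 = det([-2 -3 -3; -5 6 -7; -6 7 7]) = -416
  − (6) · M_14   where M_14 = det([-2 -5 -3; -5 6 6; -6 7 7]) = 2
det = (+1)·(-7)·(-182) + (-1)·(3)·(-416) + (-1)·(6)·(2) = 2510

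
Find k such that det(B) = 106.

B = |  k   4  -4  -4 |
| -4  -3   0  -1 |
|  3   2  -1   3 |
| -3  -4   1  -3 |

k = 1

Expanding along the row containing k, det(B) is linear in k: det(B) = (2)·k + (104).
Set (2)·k + (104) = 106  ⇒  (2)·k = 2  ⇒  k = 1.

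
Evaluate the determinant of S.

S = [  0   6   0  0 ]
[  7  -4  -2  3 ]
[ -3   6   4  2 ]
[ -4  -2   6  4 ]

Expand along row 1 (it has 3 zeros):
  − (6) · M_12   where M_12 = det([7 -2 3; -3 4 2; -4 6 4]) = 14
det = (-1)·(6)·(14) = -84

-84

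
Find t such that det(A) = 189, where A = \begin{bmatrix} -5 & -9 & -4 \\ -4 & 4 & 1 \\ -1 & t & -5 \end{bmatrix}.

Expanding along the row containing t, det(A) is linear in t: det(A) = (21)·t + (273).
Set (21)·t + (273) = 189  ⇒  (21)·t = -84  ⇒  t = -4.

-4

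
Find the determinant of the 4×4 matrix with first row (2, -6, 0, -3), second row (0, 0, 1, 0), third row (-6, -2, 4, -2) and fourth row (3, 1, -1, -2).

Expand along row 2 (it has 3 zeros):
  − (1) · M_23   where M_23 = det([2 -6 -3; -6 -2 -2; 3 1 -2]) = 120
det = (-1)·(1)·(120) = -120

The determinant is -120.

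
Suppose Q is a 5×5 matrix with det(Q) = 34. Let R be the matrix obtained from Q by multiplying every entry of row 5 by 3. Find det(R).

Scaling one row by 3 multiplies the determinant by 3.
det(R) = (3)·(34) = 102

det(R) = 102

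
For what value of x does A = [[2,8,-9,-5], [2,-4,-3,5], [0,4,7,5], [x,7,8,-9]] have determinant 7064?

6

Expanding along the column containing x, det(A) is linear in x: det(A) = (680)·x + (2984).
Set (680)·x + (2984) = 7064  ⇒  (680)·x = 4080  ⇒  x = 6.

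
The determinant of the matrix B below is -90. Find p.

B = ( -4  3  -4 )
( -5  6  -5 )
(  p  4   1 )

Expanding along the row containing p, det(B) is linear in p: det(B) = (9)·p + (-9).
Set (9)·p + (-9) = -90  ⇒  (9)·p = -81  ⇒  p = -9.

-9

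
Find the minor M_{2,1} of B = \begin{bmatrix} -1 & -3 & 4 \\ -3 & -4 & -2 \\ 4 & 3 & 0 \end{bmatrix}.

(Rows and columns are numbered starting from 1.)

Delete row 2 and column 1; the remaining 2×2 submatrix is [-3 4; 3 0].
Its determinant is (-3)·0 − 4·3 = -12.

The minor is -12.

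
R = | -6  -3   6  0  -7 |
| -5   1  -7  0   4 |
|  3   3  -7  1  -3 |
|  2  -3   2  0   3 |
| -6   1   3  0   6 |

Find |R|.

-3038

Expand along column 4 (it has 4 zeros):
  − (1) · M_34   where M_34 = det([-6 -3 6 -7; -5 1 -7 4; 2 -3 2 3; -6 1 3 6]) = 3038
det = (-1)·(1)·(3038) = -3038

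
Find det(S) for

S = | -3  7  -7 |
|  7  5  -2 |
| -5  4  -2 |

det(S) = -197

Expand along column 1:
  + (-3) · |5 -2; 4 -2| = (-3)·(-10 − (-8)) = 6
  − 7 · |7 -7; 4 -2| = −7·(-14 − (-28)) = -98
  + (-5) · |7 -7; 5 -2| = (-5)·(-14 − (-35)) = -105
Sum: (6) + (-98) + (-105) = -197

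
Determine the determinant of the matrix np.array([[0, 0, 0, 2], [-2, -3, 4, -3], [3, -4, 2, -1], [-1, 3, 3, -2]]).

-178

Expand along row 1 (it has 3 zeros):
  − (2) · M_14   where M_14 = det([-2 -3 4; 3 -4 2; -1 3 3]) = 89
det = (-1)·(2)·(89) = -178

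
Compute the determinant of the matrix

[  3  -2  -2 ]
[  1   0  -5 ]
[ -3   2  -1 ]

Expand along row 2:
  − 1 · |-2 -2; 2 -1| = −1·(2 − (-4)) = -6
  − (-5) · |3 -2; -3 2| = −(-5)·(6 − 6) = 0
Sum: (-6) + (0) = -6

-6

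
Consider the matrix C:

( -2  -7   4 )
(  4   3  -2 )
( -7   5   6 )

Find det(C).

Expand along row 1:
  + (-2) · |3 -2; 5 6| = (-2)·(18 − (-10)) = -56
  − (-7) · |4 -2; -7 6| = −(-7)·(24 − 14) = 70
  + 4 · |4 3; -7 5| = 4·(20 − (-21)) = 164
Sum: (-56) + (70) + (164) = 178

det(C) = 178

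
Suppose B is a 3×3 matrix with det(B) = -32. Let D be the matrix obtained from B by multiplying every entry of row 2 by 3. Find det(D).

Scaling one row by 3 multiplies the determinant by 3.
det(D) = (3)·(-32) = -96

The determinant is -96.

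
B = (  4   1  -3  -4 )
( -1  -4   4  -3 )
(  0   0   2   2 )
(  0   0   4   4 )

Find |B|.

det(B) = 0

B is block upper-triangular with a 2×2 block and a 2×2 block on the diagonal, so its determinant equals the product of the determinants of the diagonal blocks.
det of the 2×2 block = -15
det of the 2×2 block = 0
det = (-15)·(0) = 0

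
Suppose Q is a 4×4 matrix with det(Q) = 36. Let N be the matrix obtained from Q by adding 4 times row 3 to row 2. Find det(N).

Adding a multiple of one row to another leaves the determinant unchanged.
det(N) = (1)·(36) = 36

The determinant is 36.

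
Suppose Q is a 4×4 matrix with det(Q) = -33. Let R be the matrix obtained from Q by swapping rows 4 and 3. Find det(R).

Swapping two rows multiplies the determinant by −1.
det(R) = (-1)·(-33) = 33

|R| = 33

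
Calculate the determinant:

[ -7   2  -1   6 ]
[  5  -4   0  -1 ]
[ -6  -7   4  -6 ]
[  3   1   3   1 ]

Expand along row 2 (it has 1 zero):
  − (5) · M_21   where M_21 = det([2 -1 6; -7 4 -6; 1 3 1]) = -107
  + (-4) · M_22   where M_22 = det([-7 -1 6; -6 4 -6; 3 3 1]) = -322
  + (-1) · M_24   where M_24 = det([-7 2 -1; -6 -7 4; 3 1 3]) = 220
det = (-1)·(5)·(-107) + (+1)·(-4)·(-322) + (+1)·(-1)·(220) = 1603

The determinant is 1603.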